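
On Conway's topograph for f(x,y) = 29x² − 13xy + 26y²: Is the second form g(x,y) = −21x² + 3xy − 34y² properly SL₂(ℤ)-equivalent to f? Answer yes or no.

D₁ = -2847, D₂ = -2847
f: flip: (29,-13,26)→(26,13,29)
f: reduced (well bottom): (26,13,29) with a≤c, −a<b≤a
g is negative-definite; reduce −g:
−g: reduced (well bottom): (21,-3,34) with a≤c, −a<b≤a
flip sign back: reduced form of g is (-21,3,-34)
reduced forms (26, 13, 29) vs (-21, 3, -34) ⇒ inequivalent

no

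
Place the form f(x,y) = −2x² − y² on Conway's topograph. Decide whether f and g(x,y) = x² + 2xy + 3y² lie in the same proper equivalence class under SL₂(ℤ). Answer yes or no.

D₁ = -8, D₂ = -8
f is negative-definite; reduce −f:
−f: flip: (2,0,1)→(1,0,2)
−f: reduced (well bottom): (1,0,2) with a≤c, −a<b≤a
flip sign back: reduced form of f is (-1,0,-2)
g: translate: b→0 (≡2 mod 2), so (1,2,3)→(1,0,2)
g: reduced (well bottom): (1,0,2) with a≤c, −a<b≤a
reduced forms (-1, 0, -2) vs (1, 0, 2) ⇒ inequivalent

no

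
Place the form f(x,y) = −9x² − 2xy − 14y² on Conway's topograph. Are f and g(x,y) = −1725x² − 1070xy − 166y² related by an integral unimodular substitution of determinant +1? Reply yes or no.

D₁ = -500, D₂ = -500
f is negative-definite; reduce −f:
−f: reduced (well bottom): (9,2,14) with a≤c, −a<b≤a
flip sign back: reduced form of f is (-9,-2,-14)
g is negative-definite; reduce −g:
−g: flip: (1725,1070,166)→(166,-1070,1725)
−g: translate: b→-74 (≡-1070 mod 332), so (166,-1070,1725)→(166,-74,9)
−g: flip: (166,-74,9)→(9,74,166)
−g: translate: b→2 (≡74 mod 18), so (9,74,166)→(9,2,14)
−g: reduced (well bottom): (9,2,14) with a≤c, −a<b≤a
flip sign back: reduced form of g is (-9,-2,-14)
reduced forms (-9, -2, -14) vs (-9, -2, -14) ⇒ equivalent

yes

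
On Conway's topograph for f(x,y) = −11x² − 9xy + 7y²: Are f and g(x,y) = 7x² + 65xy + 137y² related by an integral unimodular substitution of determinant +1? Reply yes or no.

D₁ = 389, D₂ = 389
river cycle of f (length 14): (7, 9, -11), (-11, 13, 5), (5, 17, -5), (-5, 13, 11), (11, 9, -7), (-7, 19, 1), (1, 19, -7), (-7, 9, 11), (11, 13, -5), (-5, 17, 5), … (4 more)
river cycle of g (length 14): (7, 9, -11), (-11, 13, 5), (5, 17, -5), (-5, 13, 11), (11, 9, -7), (-7, 19, 1), (1, 19, -7), (-7, 9, 11), (11, 13, -5), (-5, 17, 5), … (4 more)
cycles coincide ⇒ equivalent

yes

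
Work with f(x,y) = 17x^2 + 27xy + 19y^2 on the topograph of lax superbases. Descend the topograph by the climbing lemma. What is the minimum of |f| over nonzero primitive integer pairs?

translate: b→-7 (≡27 mod 34), so (17,27,19)→(17,-7,9)
flip: (17,-7,9)→(9,7,17)
reduced (well bottom): (9,7,17) with a≤c, −a<b≤a
well minimum = a = 9

9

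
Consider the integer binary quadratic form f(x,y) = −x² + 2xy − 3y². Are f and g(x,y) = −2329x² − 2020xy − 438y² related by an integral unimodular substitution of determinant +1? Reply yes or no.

D₁ = -8, D₂ = -8
f is negative-definite; reduce −f:
−f: translate: b→0 (≡-2 mod 2), so (1,-2,3)→(1,0,2)
−f: reduced (well bottom): (1,0,2) with a≤c, −a<b≤a
flip sign back: reduced form of f is (-1,0,-2)
g is negative-definite; reduce −g:
−g: flip: (2329,2020,438)→(438,-2020,2329)
−g: translate: b→-268 (≡-2020 mod 876), so (438,-2020,2329)→(438,-268,41)
−g: flip: (438,-268,41)→(41,268,438)
−g: translate: b→22 (≡268 mod 82), so (41,268,438)→(41,22,3)
−g: flip: (41,22,3)→(3,-22,41)
−g: translate: b→2 (≡-22 mod 6), so (3,-22,41)→(3,2,1)
−g: flip: (3,2,1)→(1,-2,3)
−g: translate: b→0 (≡-2 mod 2), so (1,-2,3)→(1,0,2)
−g: reduced (well bottom): (1,0,2) with a≤c, −a<b≤a
flip sign back: reduced form of g is (-1,0,-2)
reduced forms (-1, 0, -2) vs (-1, 0, -2) ⇒ equivalent

yes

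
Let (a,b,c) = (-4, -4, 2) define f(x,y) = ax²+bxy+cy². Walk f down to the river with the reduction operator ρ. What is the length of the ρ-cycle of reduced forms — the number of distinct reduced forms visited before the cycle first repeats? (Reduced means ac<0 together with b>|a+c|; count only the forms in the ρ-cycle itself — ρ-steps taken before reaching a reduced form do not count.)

D = 48, ⌊√D⌋ = 6
descent: ρ → (2,4,-4)  [lands on river]
river: ρ → (-4,4,2)
ρ-cycle length = 2 (tail of 1 descent step not counted)

2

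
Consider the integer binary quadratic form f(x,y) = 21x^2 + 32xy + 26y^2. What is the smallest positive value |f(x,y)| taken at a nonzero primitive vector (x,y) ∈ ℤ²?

translate: b→-10 (≡32 mod 42), so (21,32,26)→(21,-10,15)
flip: (21,-10,15)→(15,10,21)
reduced (well bottom): (15,10,21) with a≤c, −a<b≤a
well minimum = a = 15

15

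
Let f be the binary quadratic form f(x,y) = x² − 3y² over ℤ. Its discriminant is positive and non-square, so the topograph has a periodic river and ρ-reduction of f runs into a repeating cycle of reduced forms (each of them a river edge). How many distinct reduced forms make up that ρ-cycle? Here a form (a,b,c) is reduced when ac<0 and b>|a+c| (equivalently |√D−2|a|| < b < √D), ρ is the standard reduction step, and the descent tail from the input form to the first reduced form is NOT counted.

D = 12, ⌊√D⌋ = 3
descent: ρ → (-3,0,1)
descent: ρ → (1,2,-2)  [lands on river]
river: ρ → (-2,2,1)
ρ-cycle length = 2 (tail of 2 descent steps not counted)

2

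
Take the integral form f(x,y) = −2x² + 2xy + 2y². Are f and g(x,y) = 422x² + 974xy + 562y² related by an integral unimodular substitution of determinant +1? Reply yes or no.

D₁ = 20, D₂ = 20
river cycle of f (length 2): (2, 2, -2), (-2, 2, 2)
river cycle of g (length 2): (2, 2, -2), (-2, 2, 2)
cycles coincide ⇒ equivalent

yes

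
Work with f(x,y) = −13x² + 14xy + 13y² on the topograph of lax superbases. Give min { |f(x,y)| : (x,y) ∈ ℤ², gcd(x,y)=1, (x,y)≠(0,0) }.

river: ρ → (13,12,-14)
river: ρ → (-14,16,11)
river: ρ → (11,28,-2)
river: ρ → (-2,28,11)
river: ρ → (11,16,-14)
river: ρ → (-14,12,13)
river: ρ → (13,14,-13)
river: ρ → (-13,12,14)
river: ρ → (14,16,-11)
river: ρ → (-11,28,2)
river: ρ → (2,28,-11)
river: ρ → (-11,16,14)
river: ρ → (14,12,-13)
river: ρ → (-13,14,13)
closes: descent 0, river 14
min |a| on river = 2

2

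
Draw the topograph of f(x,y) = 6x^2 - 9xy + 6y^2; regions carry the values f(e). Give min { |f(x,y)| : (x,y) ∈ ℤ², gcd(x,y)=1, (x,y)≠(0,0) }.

translate: b→3 (≡-9 mod 12), so (6,-9,6)→(6,3,3)
flip: (6,3,3)→(3,-3,6)
translate: b→3 (≡-3 mod 6), so (3,-3,6)→(3,3,6)
reduced (well bottom): (3,3,6) with a≤c, −a<b≤a
well minimum = a = 3

3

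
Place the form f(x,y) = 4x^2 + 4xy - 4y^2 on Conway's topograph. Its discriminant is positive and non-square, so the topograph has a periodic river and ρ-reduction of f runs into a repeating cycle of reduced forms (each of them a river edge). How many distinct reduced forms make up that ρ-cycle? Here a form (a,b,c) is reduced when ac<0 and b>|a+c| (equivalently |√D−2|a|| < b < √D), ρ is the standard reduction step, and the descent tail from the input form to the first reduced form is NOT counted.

D = 80, ⌊√D⌋ = 8
river: ρ → (-4,4,4)
river: ρ → (4,4,-4)
ρ-cycle length = 2 (tail of 0 descent steps not counted)

2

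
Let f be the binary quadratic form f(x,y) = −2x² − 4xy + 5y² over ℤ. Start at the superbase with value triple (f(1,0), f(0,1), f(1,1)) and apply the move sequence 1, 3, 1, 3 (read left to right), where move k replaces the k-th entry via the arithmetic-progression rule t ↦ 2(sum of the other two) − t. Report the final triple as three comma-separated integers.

start (-2,5,-1) = (f(1,0),f(0,1),f(1,1))
replace slot 1: 2·(5+(-1)) − (-2) = 10 → (10,5,-1)
replace slot 3: 2·(10+5) − (-1) = 31 → (10,5,31)
replace slot 1: 2·(5+31) − 10 = 62 → (62,5,31)
replace slot 3: 2·(62+5) − 31 = 103 → (62,5,103)

62,5,103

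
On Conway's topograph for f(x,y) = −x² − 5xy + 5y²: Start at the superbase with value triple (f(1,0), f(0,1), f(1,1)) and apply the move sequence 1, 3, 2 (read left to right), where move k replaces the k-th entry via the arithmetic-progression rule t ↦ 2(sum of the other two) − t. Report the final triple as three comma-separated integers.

start (-1,5,-1) = (f(1,0),f(0,1),f(1,1))
replace slot 1: 2·(5+(-1)) − (-1) = 9 → (9,5,-1)
replace slot 3: 2·(9+5) − (-1) = 29 → (9,5,29)
replace slot 2: 2·(9+29) − 5 = 71 → (9,71,29)

9,71,29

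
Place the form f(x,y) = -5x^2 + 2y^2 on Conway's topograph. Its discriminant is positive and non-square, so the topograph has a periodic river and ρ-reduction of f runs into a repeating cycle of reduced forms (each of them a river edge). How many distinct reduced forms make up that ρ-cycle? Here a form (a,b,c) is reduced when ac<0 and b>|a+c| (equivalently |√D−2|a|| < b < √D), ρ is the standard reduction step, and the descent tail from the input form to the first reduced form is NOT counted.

D = 40, ⌊√D⌋ = 6
descent: ρ → (2,4,-3)  [lands on river]
river: ρ → (-3,2,3)
river: ρ → (3,4,-2)
river: ρ → (-2,4,3)
river: ρ → (3,2,-3)
river: ρ → (-3,4,2)
ρ-cycle length = 6 (tail of 1 descent step not counted)

6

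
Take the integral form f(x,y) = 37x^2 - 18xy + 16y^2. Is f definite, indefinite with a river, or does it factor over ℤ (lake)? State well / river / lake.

D = b²−4ac = (-18)² − 4·37·16 = -2044
D < 0 ⇒ definite ⇒ every region one sign ⇒ single well

well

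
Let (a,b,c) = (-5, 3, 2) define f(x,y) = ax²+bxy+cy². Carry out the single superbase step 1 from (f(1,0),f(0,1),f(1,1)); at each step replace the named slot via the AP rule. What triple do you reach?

start (-5,2,0) = (f(1,0),f(0,1),f(1,1))
replace slot 1: 2·(2+0) − (-5) = 9 → (9,2,0)

9,2,0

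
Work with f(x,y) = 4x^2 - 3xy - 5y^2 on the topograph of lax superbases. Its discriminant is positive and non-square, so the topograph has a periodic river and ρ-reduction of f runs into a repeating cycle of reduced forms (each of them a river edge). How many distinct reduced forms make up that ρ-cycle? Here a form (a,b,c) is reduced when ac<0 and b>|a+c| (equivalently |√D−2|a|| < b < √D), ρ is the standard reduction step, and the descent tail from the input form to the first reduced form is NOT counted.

D = 89, ⌊√D⌋ = 9
descent: ρ → (-5,3,4)  [lands on river]
river: ρ → (4,5,-4)
river: ρ → (-4,3,5)
river: ρ → (5,7,-2)
river: ρ → (-2,9,1)
river: ρ → (1,9,-2)
river: ρ → (-2,7,5)
river: ρ → (5,3,-4)
river: ρ → (-4,5,4)
river: ρ → (4,3,-5)
river: ρ → (-5,7,2)
river: ρ → (2,9,-1)
river: ρ → (-1,9,2)
river: ρ → (2,7,-5)
ρ-cycle length = 14 (tail of 1 descent step not counted)

14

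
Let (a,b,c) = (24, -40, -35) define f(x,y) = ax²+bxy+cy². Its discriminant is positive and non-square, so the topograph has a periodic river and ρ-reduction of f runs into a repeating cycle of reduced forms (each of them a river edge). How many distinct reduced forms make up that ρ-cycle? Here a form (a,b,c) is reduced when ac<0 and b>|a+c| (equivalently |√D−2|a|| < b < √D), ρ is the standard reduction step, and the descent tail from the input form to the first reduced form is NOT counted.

D = 4960, ⌊√D⌋ = 70
descent: ρ → (-35,40,24)  [lands on river]
river: ρ → (24,56,-19)
river: ρ → (-19,58,21)
river: ρ → (21,68,-4)
river: ρ → (-4,68,21)
river: ρ → (21,58,-19)
river: ρ → (-19,56,24)
river: ρ → (24,40,-35)
river: ρ → (-35,30,29)
river: ρ → (29,28,-36)
river: ρ → (-36,44,21)
river: ρ → (21,40,-40)
river: ρ → (-40,40,21)
river: ρ → (21,44,-36)
river: ρ → (-36,28,29)
river: ρ → (29,30,-35)
ρ-cycle length = 16 (tail of 1 descent step not counted)

16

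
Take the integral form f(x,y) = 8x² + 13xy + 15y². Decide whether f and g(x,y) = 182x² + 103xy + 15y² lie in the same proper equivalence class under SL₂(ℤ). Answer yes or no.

D₁ = -311, D₂ = -311
f: translate: b→-3 (≡13 mod 16), so (8,13,15)→(8,-3,10)
f: reduced (well bottom): (8,-3,10) with a≤c, −a<b≤a
g: flip: (182,103,15)→(15,-103,182)
g: translate: b→-13 (≡-103 mod 30), so (15,-103,182)→(15,-13,8)
g: flip: (15,-13,8)→(8,13,15)
g: translate: b→-3 (≡13 mod 16), so (8,13,15)→(8,-3,10)
g: reduced (well bottom): (8,-3,10) with a≤c, −a<b≤a
reduced forms (8, -3, 10) vs (8, -3, 10) ⇒ equivalent

yes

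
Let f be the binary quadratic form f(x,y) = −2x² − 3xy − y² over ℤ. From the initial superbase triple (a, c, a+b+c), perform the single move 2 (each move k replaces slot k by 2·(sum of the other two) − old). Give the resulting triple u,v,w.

start (-2,-1,-6) = (f(1,0),f(0,1),f(1,1))
replace slot 2: 2·((-2)+(-6)) − (-1) = -15 → (-2,-15,-6)

-2,-15,-6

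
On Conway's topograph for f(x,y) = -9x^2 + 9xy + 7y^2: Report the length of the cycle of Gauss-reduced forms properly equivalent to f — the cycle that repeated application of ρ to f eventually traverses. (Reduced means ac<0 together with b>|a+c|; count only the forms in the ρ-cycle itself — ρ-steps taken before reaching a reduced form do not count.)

D = 333, ⌊√D⌋ = 18
river: ρ → (7,5,-11)
river: ρ → (-11,17,1)
river: ρ → (1,17,-11)
river: ρ → (-11,5,7)
river: ρ → (7,9,-9)
river: ρ → (-9,9,7)
ρ-cycle length = 6 (tail of 0 descent steps not counted)

6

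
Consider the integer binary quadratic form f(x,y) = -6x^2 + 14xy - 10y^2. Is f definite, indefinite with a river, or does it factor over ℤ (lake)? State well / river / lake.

D = b²−4ac = 14² − 4·(-6)·(-10) = -44
D < 0 ⇒ definite ⇒ every region one sign ⇒ single well

well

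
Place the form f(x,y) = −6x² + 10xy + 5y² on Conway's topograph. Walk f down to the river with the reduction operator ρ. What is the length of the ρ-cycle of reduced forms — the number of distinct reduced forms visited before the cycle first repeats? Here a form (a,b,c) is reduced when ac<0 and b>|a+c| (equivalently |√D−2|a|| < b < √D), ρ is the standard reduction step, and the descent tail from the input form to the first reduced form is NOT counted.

D = 220, ⌊√D⌋ = 14
river: ρ → (5,10,-6)
river: ρ → (-6,14,1)
river: ρ → (1,14,-6)
river: ρ → (-6,10,5)
ρ-cycle length = 4 (tail of 0 descent steps not counted)

4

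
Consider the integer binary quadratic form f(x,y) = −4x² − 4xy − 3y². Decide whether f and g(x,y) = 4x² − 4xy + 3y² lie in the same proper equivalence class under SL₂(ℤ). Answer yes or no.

D₁ = -32, D₂ = -32
f is negative-definite; reduce −f:
−f: flip: (4,4,3)→(3,-4,4)
−f: translate: b→2 (≡-4 mod 6), so (3,-4,4)→(3,2,3)
−f: reduced (well bottom): (3,2,3) with a≤c, −a<b≤a
flip sign back: reduced form of f is (-3,-2,-3)
g: translate: b→4 (≡-4 mod 8), so (4,-4,3)→(4,4,3)
g: flip: (4,4,3)→(3,-4,4)
g: translate: b→2 (≡-4 mod 6), so (3,-4,4)→(3,2,3)
g: reduced (well bottom): (3,2,3) with a≤c, −a<b≤a
reduced forms (-3, -2, -3) vs (3, 2, 3) ⇒ inequivalent

no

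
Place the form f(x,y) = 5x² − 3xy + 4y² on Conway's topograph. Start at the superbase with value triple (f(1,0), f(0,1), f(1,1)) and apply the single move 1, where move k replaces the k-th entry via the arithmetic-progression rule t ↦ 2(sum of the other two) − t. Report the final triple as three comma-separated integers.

start (5,4,6) = (f(1,0),f(0,1),f(1,1))
replace slot 1: 2·(4+6) − 5 = 15 → (15,4,6)

15,4,6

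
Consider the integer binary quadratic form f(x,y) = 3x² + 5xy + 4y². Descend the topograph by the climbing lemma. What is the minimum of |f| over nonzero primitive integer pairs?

translate: b→-1 (≡5 mod 6), so (3,5,4)→(3,-1,2)
flip: (3,-1,2)→(2,1,3)
reduced (well bottom): (2,1,3) with a≤c, −a<b≤a
well minimum = a = 2

2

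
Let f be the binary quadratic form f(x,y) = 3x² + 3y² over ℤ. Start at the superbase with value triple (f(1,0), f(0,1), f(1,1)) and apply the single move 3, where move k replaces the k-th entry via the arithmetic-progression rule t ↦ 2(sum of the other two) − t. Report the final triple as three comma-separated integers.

start (3,3,6) = (f(1,0),f(0,1),f(1,1))
replace slot 3: 2·(3+3) − 6 = 6 → (3,3,6)

3,3,6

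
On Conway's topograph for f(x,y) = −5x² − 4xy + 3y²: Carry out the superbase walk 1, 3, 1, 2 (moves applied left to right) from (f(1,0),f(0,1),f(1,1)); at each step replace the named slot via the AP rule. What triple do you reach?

start (-5,3,-6) = (f(1,0),f(0,1),f(1,1))
replace slot 1: 2·(3+(-6)) − (-5) = -1 → (-1,3,-6)
replace slot 3: 2·((-1)+3) − (-6) = 10 → (-1,3,10)
replace slot 1: 2·(3+10) − (-1) = 27 → (27,3,10)
replace slot 2: 2·(27+10) − 3 = 71 → (27,71,10)

27,71,10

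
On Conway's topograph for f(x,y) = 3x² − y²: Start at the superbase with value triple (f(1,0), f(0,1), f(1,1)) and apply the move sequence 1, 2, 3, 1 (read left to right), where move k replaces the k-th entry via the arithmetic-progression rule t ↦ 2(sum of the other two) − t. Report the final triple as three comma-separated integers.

start (3,-1,2) = (f(1,0),f(0,1),f(1,1))
replace slot 1: 2·((-1)+2) − 3 = -1 → (-1,-1,2)
replace slot 2: 2·((-1)+2) − (-1) = 3 → (-1,3,2)
replace slot 3: 2·((-1)+3) − 2 = 2 → (-1,3,2)
replace slot 1: 2·(3+2) − (-1) = 11 → (11,3,2)

11,3,2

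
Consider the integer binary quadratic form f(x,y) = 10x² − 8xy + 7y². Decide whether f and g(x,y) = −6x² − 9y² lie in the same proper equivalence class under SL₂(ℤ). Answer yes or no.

D₁ = -216, D₂ = -216
f: flip: (10,-8,7)→(7,8,10)
f: translate: b→-6 (≡8 mod 14), so (7,8,10)→(7,-6,9)
f: reduced (well bottom): (7,-6,9) with a≤c, −a<b≤a
g is negative-definite; reduce −g:
−g: reduced (well bottom): (6,0,9) with a≤c, −a<b≤a
flip sign back: reduced form of g is (-6,0,-9)
reduced forms (7, -6, 9) vs (-6, 0, -9) ⇒ inequivalent

no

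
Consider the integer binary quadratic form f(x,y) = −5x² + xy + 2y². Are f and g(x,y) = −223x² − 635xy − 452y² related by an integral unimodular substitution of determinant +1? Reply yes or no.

D₁ = 41, D₂ = 41
river cycle of f (length 10): (2, 3, -4), (-4, 5, 1), (1, 5, -4), (-4, 3, 2), (2, 5, -2), (-2, 3, 4), (4, 5, -1), (-1, 5, 4), (4, 3, -2), (-2, 5, 2)
river cycle of g (length 10): (2, 3, -4), (-4, 5, 1), (1, 5, -4), (-4, 3, 2), (2, 5, -2), (-2, 3, 4), (4, 5, -1), (-1, 5, 4), (4, 3, -2), (-2, 5, 2)
cycles coincide ⇒ equivalent

yes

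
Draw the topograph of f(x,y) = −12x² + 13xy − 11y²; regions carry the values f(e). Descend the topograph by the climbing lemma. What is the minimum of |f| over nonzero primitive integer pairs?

translate: b→11 (≡-13 mod 24), so (12,-13,11)→(12,11,10)
flip: (12,11,10)→(10,-11,12)
translate: b→9 (≡-11 mod 20), so (10,-11,12)→(10,9,11)
reduced (well bottom): (10,9,11) with a≤c, −a<b≤a
well minimum |f| = |-10| = 10 (negative-definite)

10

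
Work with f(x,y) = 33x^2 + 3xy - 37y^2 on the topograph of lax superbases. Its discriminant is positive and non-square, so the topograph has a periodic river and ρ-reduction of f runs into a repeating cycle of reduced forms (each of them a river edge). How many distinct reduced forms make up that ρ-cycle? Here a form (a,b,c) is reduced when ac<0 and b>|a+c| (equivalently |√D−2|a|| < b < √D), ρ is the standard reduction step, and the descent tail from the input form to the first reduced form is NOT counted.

D = 4893, ⌊√D⌋ = 69
descent: ρ → (-37,-3,33)
descent: ρ → (33,69,-1)  [lands on river]
river: ρ → (-1,69,33)
river: ρ → (33,63,-7)
river: ρ → (-7,63,33)
ρ-cycle length = 4 (tail of 2 descent steps not counted)

4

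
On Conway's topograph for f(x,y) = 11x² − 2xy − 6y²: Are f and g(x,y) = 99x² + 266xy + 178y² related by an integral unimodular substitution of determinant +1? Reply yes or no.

D₁ = 268, D₂ = 268
river cycle of f (length 10): (-6, 14, 3), (3, 16, -1), (-1, 16, 3), (3, 14, -6), (-6, 10, 7), (7, 4, -9), (-9, 14, 2), (2, 14, -9), (-9, 4, 7), (7, 10, -6)
river cycle of g (length 10): (-6, 14, 3), (3, 16, -1), (-1, 16, 3), (3, 14, -6), (-6, 10, 7), (7, 4, -9), (-9, 14, 2), (2, 14, -9), (-9, 4, 7), (7, 10, -6)
cycles coincide ⇒ equivalent

yes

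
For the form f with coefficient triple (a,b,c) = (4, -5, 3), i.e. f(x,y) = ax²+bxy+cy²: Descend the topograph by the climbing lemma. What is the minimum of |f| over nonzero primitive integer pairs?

translate: b→3 (≡-5 mod 8), so (4,-5,3)→(4,3,2)
flip: (4,3,2)→(2,-3,4)
translate: b→1 (≡-3 mod 4), so (2,-3,4)→(2,1,3)
reduced (well bottom): (2,1,3) with a≤c, −a<b≤a
well minimum = a = 2

2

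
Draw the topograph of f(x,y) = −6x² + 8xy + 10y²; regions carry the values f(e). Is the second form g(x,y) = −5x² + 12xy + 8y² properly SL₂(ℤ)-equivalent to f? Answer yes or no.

D₁ = 304, D₂ = 304
river cycle of f (length 6): (10, 12, -4), (-4, 12, 10), (10, 8, -6), (-6, 16, 2), (2, 16, -6), (-6, 8, 10)
river cycle of g (length 12): (8, 4, -9), (-9, 14, 3), (3, 16, -4), (-4, 16, 3), (3, 14, -9), (-9, 4, 8), (8, 12, -5), (-5, 8, 12), (12, 16, -1), (-1, 16, 12), … (2 more)
cycles differ ⇒ inequivalent

no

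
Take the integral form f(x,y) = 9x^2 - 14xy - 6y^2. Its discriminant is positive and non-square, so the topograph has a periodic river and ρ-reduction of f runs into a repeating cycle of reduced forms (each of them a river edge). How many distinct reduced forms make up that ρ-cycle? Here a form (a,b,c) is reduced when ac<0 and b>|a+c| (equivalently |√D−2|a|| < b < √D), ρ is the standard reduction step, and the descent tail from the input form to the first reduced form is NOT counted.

D = 412, ⌊√D⌋ = 20
descent: ρ → (-6,14,9)  [lands on river]
river: ρ → (9,4,-11)
river: ρ → (-11,18,2)
river: ρ → (2,18,-11)
river: ρ → (-11,4,9)
river: ρ → (9,14,-6)
river: ρ → (-6,10,13)
river: ρ → (13,16,-3)
river: ρ → (-3,20,1)
river: ρ → (1,20,-3)
river: ρ → (-3,16,13)
river: ρ → (13,10,-6)
ρ-cycle length = 12 (tail of 1 descent step not counted)

12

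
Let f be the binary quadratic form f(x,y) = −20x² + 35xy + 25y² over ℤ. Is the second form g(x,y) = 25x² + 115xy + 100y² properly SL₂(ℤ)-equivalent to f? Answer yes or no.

D₁ = 3225, D₂ = 3225
river cycle of f (length 10): (25, 15, -30), (-30, 45, 10), (10, 55, -5), (-5, 55, 10), (10, 45, -30), (-30, 15, 25), (25, 35, -20), (-20, 45, 15), (15, 45, -20), (-20, 35, 25)
river cycle of g (length 10): (10, 55, -5), (-5, 55, 10), (10, 45, -30), (-30, 15, 25), (25, 35, -20), (-20, 45, 15), (15, 45, -20), (-20, 35, 25), (25, 15, -30), (-30, 45, 10)
cycles coincide ⇒ equivalent

yes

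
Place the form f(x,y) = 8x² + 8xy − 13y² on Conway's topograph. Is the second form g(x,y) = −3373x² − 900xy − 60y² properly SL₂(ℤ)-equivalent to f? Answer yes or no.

D₁ = 480, D₂ = 480
river cycle of f (length 4): (-13, 18, 3), (3, 18, -13), (-13, 8, 8), (8, 8, -13)
river cycle of g (length 4): (-13, 18, 3), (3, 18, -13), (-13, 8, 8), (8, 8, -13)
cycles coincide ⇒ equivalent

yes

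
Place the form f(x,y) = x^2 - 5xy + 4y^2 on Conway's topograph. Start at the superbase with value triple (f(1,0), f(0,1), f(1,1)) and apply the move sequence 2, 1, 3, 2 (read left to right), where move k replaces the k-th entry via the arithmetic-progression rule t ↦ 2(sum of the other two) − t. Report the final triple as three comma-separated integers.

start (1,4,0) = (f(1,0),f(0,1),f(1,1))
replace slot 2: 2·(1+0) − 4 = -2 → (1,-2,0)
replace slot 1: 2·((-2)+0) − 1 = -5 → (-5,-2,0)
replace slot 3: 2·((-5)+(-2)) − 0 = -14 → (-5,-2,-14)
replace slot 2: 2·((-5)+(-14)) − (-2) = -36 → (-5,-36,-14)

-5,-36,-14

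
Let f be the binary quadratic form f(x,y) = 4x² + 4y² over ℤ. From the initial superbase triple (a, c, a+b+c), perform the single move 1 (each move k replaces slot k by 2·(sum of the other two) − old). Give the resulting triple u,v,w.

start (4,4,8) = (f(1,0),f(0,1),f(1,1))
replace slot 1: 2·(4+8) − 4 = 20 → (20,4,8)

20,4,8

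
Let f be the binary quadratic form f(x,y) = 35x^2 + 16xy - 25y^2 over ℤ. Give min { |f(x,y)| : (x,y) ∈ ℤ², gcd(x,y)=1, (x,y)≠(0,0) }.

river: ρ → (-25,34,26)
river: ρ → (26,18,-33)
river: ρ → (-33,48,11)
river: ρ → (11,40,-49)
river: ρ → (-49,58,2)
river: ρ → (2,58,-49)
river: ρ → (-49,40,11)
river: ρ → (11,48,-33)
river: ρ → (-33,18,26)
river: ρ → (26,34,-25)
river: ρ → (-25,16,35)
river: ρ → (35,54,-6)
river: ρ → (-6,54,35)
river: ρ → (35,16,-25)
closes: descent 0, river 14
min |a| on river = 2

2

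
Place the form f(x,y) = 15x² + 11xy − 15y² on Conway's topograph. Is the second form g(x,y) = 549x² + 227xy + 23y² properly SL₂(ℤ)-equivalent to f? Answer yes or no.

D₁ = 1021, D₂ = 1021
river cycle of f (length 26): (-15, 19, 11), (11, 25, -9), (-9, 29, 5), (5, 31, -3), (-3, 29, 15), (15, 31, -1), (-1, 31, 15), (15, 29, -3), (-3, 31, 5), (5, 29, -9), … (16 more)
river cycle of g (length 26): (-11, 19, 15), (15, 11, -15), (-15, 19, 11), (11, 25, -9), (-9, 29, 5), (5, 31, -3), (-3, 29, 15), (15, 31, -1), (-1, 31, 15), (15, 29, -3), … (16 more)
cycles coincide ⇒ equivalent

yes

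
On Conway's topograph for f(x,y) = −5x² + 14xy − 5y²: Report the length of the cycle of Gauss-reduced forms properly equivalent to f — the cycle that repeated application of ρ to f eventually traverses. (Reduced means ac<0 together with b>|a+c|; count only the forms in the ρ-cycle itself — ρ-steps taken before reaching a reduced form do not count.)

D = 96, ⌊√D⌋ = 9
descent: ρ → (-5,6,3)  [lands on river]
river: ρ → (3,6,-5)
river: ρ → (-5,4,4)
river: ρ → (4,4,-5)
ρ-cycle length = 4 (tail of 1 descent step not counted)

4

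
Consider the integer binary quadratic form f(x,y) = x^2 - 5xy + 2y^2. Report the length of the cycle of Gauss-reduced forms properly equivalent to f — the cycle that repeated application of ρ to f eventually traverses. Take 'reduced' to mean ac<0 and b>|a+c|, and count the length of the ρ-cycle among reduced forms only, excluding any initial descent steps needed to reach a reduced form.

D = 17, ⌊√D⌋ = 4
descent: ρ → (2,1,-2)  [lands on river]
river: ρ → (-2,3,1)
river: ρ → (1,3,-2)
river: ρ → (-2,1,2)
river: ρ → (2,3,-1)
river: ρ → (-1,3,2)
ρ-cycle length = 6 (tail of 1 descent step not counted)

6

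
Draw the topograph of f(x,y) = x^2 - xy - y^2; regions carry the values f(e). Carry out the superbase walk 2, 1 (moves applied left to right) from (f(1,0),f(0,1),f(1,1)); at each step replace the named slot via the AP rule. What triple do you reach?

start (1,-1,-1) = (f(1,0),f(0,1),f(1,1))
replace slot 2: 2·(1+(-1)) − (-1) = 1 → (1,1,-1)
replace slot 1: 2·(1+(-1)) − 1 = -1 → (-1,1,-1)

-1,1,-1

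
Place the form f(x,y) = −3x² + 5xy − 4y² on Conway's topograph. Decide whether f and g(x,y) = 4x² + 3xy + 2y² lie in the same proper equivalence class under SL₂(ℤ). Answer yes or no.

D₁ = -23, D₂ = -23
f is negative-definite; reduce −f:
−f: translate: b→1 (≡-5 mod 6), so (3,-5,4)→(3,1,2)
−f: flip: (3,1,2)→(2,-1,3)
−f: reduced (well bottom): (2,-1,3) with a≤c, −a<b≤a
flip sign back: reduced form of f is (-2,1,-3)
g: flip: (4,3,2)→(2,-3,4)
g: translate: b→1 (≡-3 mod 4), so (2,-3,4)→(2,1,3)
g: reduced (well bottom): (2,1,3) with a≤c, −a<b≤a
reduced forms (-2, 1, -3) vs (2, 1, 3) ⇒ inequivalent

no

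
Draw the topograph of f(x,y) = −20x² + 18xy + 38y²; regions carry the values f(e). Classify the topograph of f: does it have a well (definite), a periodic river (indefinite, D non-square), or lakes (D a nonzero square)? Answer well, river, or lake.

D = b²−4ac = 18² − 4·(-20)·38 = 3364
D = 58² is a perfect square ⇒ form factors over ℤ ⇒ lakes

lake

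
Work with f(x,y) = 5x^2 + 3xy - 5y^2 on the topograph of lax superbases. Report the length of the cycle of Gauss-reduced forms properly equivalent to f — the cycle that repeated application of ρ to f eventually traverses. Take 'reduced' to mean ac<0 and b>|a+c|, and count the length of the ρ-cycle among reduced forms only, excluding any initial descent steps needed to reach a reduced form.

D = 109, ⌊√D⌋ = 10
river: ρ → (-5,7,3)
river: ρ → (3,5,-7)
river: ρ → (-7,9,1)
river: ρ → (1,9,-7)
river: ρ → (-7,5,3)
river: ρ → (3,7,-5)
river: ρ → (-5,3,5)
river: ρ → (5,7,-3)
river: ρ → (-3,5,7)
river: ρ → (7,9,-1)
river: ρ → (-1,9,7)
river: ρ → (7,5,-3)
river: ρ → (-3,7,5)
river: ρ → (5,3,-5)
ρ-cycle length = 14 (tail of 0 descent steps not counted)

14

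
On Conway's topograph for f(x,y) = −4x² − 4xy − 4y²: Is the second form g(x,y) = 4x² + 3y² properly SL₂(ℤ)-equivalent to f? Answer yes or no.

D₁ = -48, D₂ = -48
f is negative-definite; reduce −f:
−f: reduced (well bottom): (4,4,4) with a≤c, −a<b≤a
flip sign back: reduced form of f is (-4,-4,-4)
g: flip: (4,0,3)→(3,0,4)
g: reduced (well bottom): (3,0,4) with a≤c, −a<b≤a
reduced forms (-4, -4, -4) vs (3, 0, 4) ⇒ inequivalent

no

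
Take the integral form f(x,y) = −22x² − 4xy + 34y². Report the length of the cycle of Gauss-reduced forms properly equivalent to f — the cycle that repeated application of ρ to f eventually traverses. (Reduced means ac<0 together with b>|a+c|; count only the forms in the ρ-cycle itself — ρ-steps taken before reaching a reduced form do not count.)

D = 3008, ⌊√D⌋ = 54
descent: ρ → (34,4,-22)
descent: ρ → (-22,40,16)  [lands on river]
river: ρ → (16,24,-38)
river: ρ → (-38,52,2)
river: ρ → (2,52,-38)
river: ρ → (-38,24,16)
river: ρ → (16,40,-22)
river: ρ → (-22,48,8)
river: ρ → (8,48,-22)
ρ-cycle length = 8 (tail of 2 descent steps not counted)

8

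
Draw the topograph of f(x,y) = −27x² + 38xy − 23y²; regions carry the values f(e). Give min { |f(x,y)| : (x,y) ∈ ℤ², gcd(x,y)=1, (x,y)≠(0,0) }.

translate: b→16 (≡-38 mod 54), so (27,-38,23)→(27,16,12)
flip: (27,16,12)→(12,-16,27)
translate: b→8 (≡-16 mod 24), so (12,-16,27)→(12,8,23)
reduced (well bottom): (12,8,23) with a≤c, −a<b≤a
well minimum |f| = |-12| = 12 (negative-definite)

12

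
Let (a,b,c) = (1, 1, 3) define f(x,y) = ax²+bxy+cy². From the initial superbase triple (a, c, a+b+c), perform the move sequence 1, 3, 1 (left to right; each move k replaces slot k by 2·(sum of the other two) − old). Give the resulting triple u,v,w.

start (1,3,5) = (f(1,0),f(0,1),f(1,1))
replace slot 1: 2·(3+5) − 1 = 15 → (15,3,5)
replace slot 3: 2·(15+3) − 5 = 31 → (15,3,31)
replace slot 1: 2·(3+31) − 15 = 53 → (53,3,31)

53,3,31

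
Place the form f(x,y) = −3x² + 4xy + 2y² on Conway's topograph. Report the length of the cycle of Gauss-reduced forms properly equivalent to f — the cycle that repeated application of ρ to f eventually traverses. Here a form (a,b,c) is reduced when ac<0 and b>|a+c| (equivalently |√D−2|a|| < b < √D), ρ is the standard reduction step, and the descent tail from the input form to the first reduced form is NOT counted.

D = 40, ⌊√D⌋ = 6
river: ρ → (2,4,-3)
river: ρ → (-3,2,3)
river: ρ → (3,4,-2)
river: ρ → (-2,4,3)
river: ρ → (3,2,-3)
river: ρ → (-3,4,2)
ρ-cycle length = 6 (tail of 0 descent steps not counted)

6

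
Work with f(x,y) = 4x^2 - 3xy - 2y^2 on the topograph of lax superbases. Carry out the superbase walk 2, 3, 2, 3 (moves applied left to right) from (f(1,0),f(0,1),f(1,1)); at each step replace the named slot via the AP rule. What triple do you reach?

start (4,-2,-1) = (f(1,0),f(0,1),f(1,1))
replace slot 2: 2·(4+(-1)) − (-2) = 8 → (4,8,-1)
replace slot 3: 2·(4+8) − (-1) = 25 → (4,8,25)
replace slot 2: 2·(4+25) − 8 = 50 → (4,50,25)
replace slot 3: 2·(4+50) − 25 = 83 → (4,50,83)

4,50,83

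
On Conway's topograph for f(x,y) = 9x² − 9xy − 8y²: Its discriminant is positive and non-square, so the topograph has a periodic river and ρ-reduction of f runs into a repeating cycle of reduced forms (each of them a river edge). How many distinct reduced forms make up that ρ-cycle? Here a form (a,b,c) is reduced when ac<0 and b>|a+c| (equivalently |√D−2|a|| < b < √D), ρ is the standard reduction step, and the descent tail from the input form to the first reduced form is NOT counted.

D = 369, ⌊√D⌋ = 19
descent: ρ → (-8,9,9)  [lands on river]
river: ρ → (9,9,-8)
river: ρ → (-8,7,10)
river: ρ → (10,13,-5)
river: ρ → (-5,17,4)
river: ρ → (4,15,-9)
river: ρ → (-9,3,10)
river: ρ → (10,17,-2)
river: ρ → (-2,19,1)
river: ρ → (1,19,-2)
river: ρ → (-2,17,10)
river: ρ → (10,3,-9)
river: ρ → (-9,15,4)
river: ρ → (4,17,-5)
river: ρ → (-5,13,10)
river: ρ → (10,7,-8)
ρ-cycle length = 16 (tail of 1 descent step not counted)

16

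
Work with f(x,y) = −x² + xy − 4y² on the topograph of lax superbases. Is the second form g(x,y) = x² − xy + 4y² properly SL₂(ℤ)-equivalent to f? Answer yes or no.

D₁ = -15, D₂ = -15
f is negative-definite; reduce −f:
−f: translate: b→1 (≡-1 mod 2), so (1,-1,4)→(1,1,4)
−f: reduced (well bottom): (1,1,4) with a≤c, −a<b≤a
flip sign back: reduced form of f is (-1,-1,-4)
g: translate: b→1 (≡-1 mod 2), so (1,-1,4)→(1,1,4)
g: reduced (well bottom): (1,1,4) with a≤c, −a<b≤a
reduced forms (-1, -1, -4) vs (1, 1, 4) ⇒ inequivalent

no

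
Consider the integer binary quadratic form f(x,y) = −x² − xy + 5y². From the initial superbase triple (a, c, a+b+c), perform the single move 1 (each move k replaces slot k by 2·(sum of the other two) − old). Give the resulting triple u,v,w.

start (-1,5,3) = (f(1,0),f(0,1),f(1,1))
replace slot 1: 2·(5+3) − (-1) = 17 → (17,5,3)

17,5,3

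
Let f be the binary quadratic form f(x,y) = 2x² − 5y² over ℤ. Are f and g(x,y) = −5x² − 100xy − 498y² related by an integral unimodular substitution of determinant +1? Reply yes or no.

D₁ = 40, D₂ = 40
river cycle of f (length 6): (2, 4, -3), (-3, 2, 3), (3, 4, -2), (-2, 4, 3), (3, 2, -3), (-3, 4, 2)
river cycle of g (length 6): (2, 4, -3), (-3, 2, 3), (3, 4, -2), (-2, 4, 3), (3, 2, -3), (-3, 4, 2)
cycles coincide ⇒ equivalent

yes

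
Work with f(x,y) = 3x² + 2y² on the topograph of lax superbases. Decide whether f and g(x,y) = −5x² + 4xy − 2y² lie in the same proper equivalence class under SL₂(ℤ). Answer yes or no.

D₁ = -24, D₂ = -24
f: flip: (3,0,2)→(2,0,3)
f: reduced (well bottom): (2,0,3) with a≤c, −a<b≤a
g is negative-definite; reduce −g:
−g: flip: (5,-4,2)→(2,4,5)
−g: translate: b→0 (≡4 mod 4), so (2,4,5)→(2,0,3)
−g: reduced (well bottom): (2,0,3) with a≤c, −a<b≤a
flip sign back: reduced form of g is (-2,0,-3)
reduced forms (2, 0, 3) vs (-2, 0, -3) ⇒ inequivalent

no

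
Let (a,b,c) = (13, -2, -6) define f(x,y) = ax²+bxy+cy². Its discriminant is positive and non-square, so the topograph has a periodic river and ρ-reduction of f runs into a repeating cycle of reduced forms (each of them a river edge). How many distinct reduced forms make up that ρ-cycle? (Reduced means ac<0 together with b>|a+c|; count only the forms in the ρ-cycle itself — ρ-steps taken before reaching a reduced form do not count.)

D = 316, ⌊√D⌋ = 17
descent: ρ → (-6,14,5)  [lands on river]
river: ρ → (5,16,-3)
river: ρ → (-3,14,10)
river: ρ → (10,6,-7)
river: ρ → (-7,8,9)
river: ρ → (9,10,-6)
ρ-cycle length = 6 (tail of 1 descent step not counted)

6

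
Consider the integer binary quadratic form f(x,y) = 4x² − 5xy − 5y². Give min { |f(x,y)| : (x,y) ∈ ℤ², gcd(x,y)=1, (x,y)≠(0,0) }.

descent: ρ → (-5,5,4)  [lands on river]
river: ρ → (4,3,-6)
river: ρ → (-6,9,1)
river: ρ → (1,9,-6)
river: ρ → (-6,3,4)
river: ρ → (4,5,-5)
closes: descent 1, river 6
min |a| on river = 1

1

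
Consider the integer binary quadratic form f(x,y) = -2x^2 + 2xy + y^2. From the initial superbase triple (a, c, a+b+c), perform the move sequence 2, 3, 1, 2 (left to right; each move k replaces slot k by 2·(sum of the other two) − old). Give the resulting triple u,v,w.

start (-2,1,1) = (f(1,0),f(0,1),f(1,1))
replace slot 2: 2·((-2)+1) − 1 = -3 → (-2,-3,1)
replace slot 3: 2·((-2)+(-3)) − 1 = -11 → (-2,-3,-11)
replace slot 1: 2·((-3)+(-11)) − (-2) = -26 → (-26,-3,-11)
replace slot 2: 2·((-26)+(-11)) − (-3) = -71 → (-26,-71,-11)

-26,-71,-11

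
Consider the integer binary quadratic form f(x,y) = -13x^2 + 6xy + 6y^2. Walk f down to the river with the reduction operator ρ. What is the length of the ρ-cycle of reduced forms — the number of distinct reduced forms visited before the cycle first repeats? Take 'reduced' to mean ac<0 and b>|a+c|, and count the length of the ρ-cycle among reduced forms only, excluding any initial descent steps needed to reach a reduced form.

D = 348, ⌊√D⌋ = 18
descent: ρ → (6,18,-1)  [lands on river]
river: ρ → (-1,18,6)
ρ-cycle length = 2 (tail of 1 descent step not counted)

2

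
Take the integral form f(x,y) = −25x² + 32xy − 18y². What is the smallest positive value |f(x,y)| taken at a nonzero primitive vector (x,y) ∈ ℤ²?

translate: b→18 (≡-32 mod 50), so (25,-32,18)→(25,18,11)
flip: (25,18,11)→(11,-18,25)
translate: b→4 (≡-18 mod 22), so (11,-18,25)→(11,4,18)
reduced (well bottom): (11,4,18) with a≤c, −a<b≤a
well minimum |f| = |-11| = 11 (negative-definite)

11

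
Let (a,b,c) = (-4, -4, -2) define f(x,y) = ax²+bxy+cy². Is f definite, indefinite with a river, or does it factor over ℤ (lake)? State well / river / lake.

D = b²−4ac = (-4)² − 4·(-4)·(-2) = -16
D < 0 ⇒ definite ⇒ every region one sign ⇒ single well

well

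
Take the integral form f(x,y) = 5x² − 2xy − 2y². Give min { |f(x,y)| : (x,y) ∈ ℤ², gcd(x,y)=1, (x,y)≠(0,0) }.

descent: ρ → (-2,6,1)  [lands on river]
river: ρ → (1,6,-2)
closes: descent 1, river 2
min |a| on river = 1

1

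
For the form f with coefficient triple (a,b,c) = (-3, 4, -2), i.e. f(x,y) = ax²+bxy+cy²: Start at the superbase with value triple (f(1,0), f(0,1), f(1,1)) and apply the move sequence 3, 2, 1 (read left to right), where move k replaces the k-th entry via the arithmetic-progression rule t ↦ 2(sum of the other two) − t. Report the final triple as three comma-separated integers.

start (-3,-2,-1) = (f(1,0),f(0,1),f(1,1))
replace slot 3: 2·((-3)+(-2)) − (-1) = -9 → (-3,-2,-9)
replace slot 2: 2·((-3)+(-9)) − (-2) = -22 → (-3,-22,-9)
replace slot 1: 2·((-22)+(-9)) − (-3) = -59 → (-59,-22,-9)

-59,-22,-9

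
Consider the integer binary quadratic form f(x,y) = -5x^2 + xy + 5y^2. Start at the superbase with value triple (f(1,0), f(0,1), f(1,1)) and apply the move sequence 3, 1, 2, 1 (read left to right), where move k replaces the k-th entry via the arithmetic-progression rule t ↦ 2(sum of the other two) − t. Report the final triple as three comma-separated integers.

start (-5,5,1) = (f(1,0),f(0,1),f(1,1))
replace slot 3: 2·((-5)+5) − 1 = -1 → (-5,5,-1)
replace slot 1: 2·(5+(-1)) − (-5) = 13 → (13,5,-1)
replace slot 2: 2·(13+(-1)) − 5 = 19 → (13,19,-1)
replace slot 1: 2·(19+(-1)) − 13 = 23 → (23,19,-1)

23,19,-1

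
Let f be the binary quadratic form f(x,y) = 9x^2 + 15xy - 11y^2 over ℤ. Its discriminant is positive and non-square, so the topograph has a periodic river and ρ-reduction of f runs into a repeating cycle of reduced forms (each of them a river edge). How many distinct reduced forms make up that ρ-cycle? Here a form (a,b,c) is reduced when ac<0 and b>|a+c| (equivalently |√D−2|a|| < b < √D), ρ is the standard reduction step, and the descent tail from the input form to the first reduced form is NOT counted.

D = 621, ⌊√D⌋ = 24
river: ρ → (-11,7,13)
river: ρ → (13,19,-5)
river: ρ → (-5,21,9)
river: ρ → (9,15,-11)
ρ-cycle length = 4 (tail of 0 descent steps not counted)

4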